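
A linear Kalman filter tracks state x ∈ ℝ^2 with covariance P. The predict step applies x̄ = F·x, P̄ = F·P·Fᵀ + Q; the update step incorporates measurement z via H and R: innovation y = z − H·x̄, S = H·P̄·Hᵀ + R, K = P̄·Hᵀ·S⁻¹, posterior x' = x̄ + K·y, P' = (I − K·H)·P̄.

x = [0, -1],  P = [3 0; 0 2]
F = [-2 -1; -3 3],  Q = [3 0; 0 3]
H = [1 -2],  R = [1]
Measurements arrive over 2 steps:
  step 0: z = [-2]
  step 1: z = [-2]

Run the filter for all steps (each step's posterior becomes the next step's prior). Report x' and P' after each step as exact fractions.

step 0: x̄ = F·x = [1, -3]
step 0: P̄ = F·P·Fᵀ + Q = [17 12; 12 48]
step 0: y = z − H·x̄ = [-9]
step 0: S = H·P̄·Hᵀ + R = [162]
step 0: K = P̄·Hᵀ·S⁻¹ = [-7/162; -14/27]
step 0: x' = x̄ + K·y = [25/18, 5/3]
step 0: P' = (I − K·H)·P̄ = [2705/162 226/27; 226/27 40/9]
step 1: x̄ = F·x = [-40/9, 5/6]
step 1: P̄ = F·P·Fᵀ + Q = [8725/81 1667/27; 1667/27 767/18]
step 1: y = z − H·x̄ = [37/9]
step 1: S = H·P̄·Hᵀ + R = [2608/81]
step 1: K = P̄·Hᵀ·S⁻¹ = [-1277/2608; -951/1304]
step 1: x' = x̄ + K·y = [-16841/2608, -2823/1304]
step 1: P' = (I − K·H)·P̄ = [260791/2608 65517/1304; 65517/1304 16617/652]

step 0: x' = [25/18, 5/3], P' = [2705/162 226/27; 226/27 40/9]
step 1: x' = [-16841/2608, -2823/1304], P' = [260791/2608 65517/1304; 65517/1304 16617/652]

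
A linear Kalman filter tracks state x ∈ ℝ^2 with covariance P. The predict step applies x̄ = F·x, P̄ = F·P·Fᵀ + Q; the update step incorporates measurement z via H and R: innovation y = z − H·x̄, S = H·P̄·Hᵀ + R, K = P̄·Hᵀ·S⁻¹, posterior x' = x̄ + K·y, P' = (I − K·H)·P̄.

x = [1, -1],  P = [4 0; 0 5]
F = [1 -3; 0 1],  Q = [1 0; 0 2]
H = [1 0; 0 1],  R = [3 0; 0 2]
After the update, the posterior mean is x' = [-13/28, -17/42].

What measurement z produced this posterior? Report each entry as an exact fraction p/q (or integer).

x̄ = F·x = [4, -1]
P̄ = F·P·Fᵀ + Q = [50 -15; -15 7]
S = H·P̄·Hᵀ + R = [53 -15; -15 9]
K = P̄·Hᵀ·S⁻¹ = [25/28 -5/28; -5/42 73/126]
x' − x̄ = [-125/28, 25/42] = K·y
y = (KᵀK)⁻¹·Kᵀ·(x' − x̄) = [-5, 0]
z = y + H·x̄ = [-5, 0] + [4, -1] = [-1, -1]

z = [-1, -1]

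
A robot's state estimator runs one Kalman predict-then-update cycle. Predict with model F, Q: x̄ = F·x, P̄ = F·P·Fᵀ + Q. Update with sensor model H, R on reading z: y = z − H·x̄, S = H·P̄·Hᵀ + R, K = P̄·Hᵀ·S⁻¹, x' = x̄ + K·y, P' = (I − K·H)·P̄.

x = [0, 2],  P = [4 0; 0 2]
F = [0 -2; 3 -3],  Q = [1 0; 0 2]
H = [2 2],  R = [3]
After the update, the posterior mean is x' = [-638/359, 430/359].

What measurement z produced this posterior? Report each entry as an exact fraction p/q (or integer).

x̄ = F·x = [-4, -6]
P̄ = F·P·Fᵀ + Q = [9 12; 12 56]
S = H·P̄·Hᵀ + R = [359]
K = P̄·Hᵀ·S⁻¹ = [42/359; 136/359]
x' − x̄ = [798/359, 2584/359] = K·y
y = (KᵀK)⁻¹·Kᵀ·(x' − x̄) = [19]
z = y + H·x̄ = [19] + [-20] = [-1]

z = [-1]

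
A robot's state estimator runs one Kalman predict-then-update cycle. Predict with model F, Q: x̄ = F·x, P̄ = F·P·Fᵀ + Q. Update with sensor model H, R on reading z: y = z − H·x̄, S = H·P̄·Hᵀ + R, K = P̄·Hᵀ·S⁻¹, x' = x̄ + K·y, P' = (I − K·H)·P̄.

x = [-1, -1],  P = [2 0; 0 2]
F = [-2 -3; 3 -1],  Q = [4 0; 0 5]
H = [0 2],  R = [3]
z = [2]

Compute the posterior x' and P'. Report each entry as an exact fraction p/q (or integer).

x' = [443/103, 94/103]
P' = [2946/103 -18/103; -18/103 75/103]

x̄ = F·x = [5, -2]
P̄ = F·P·Fᵀ + Q = [30 -6; -6 25]
y = z − H·x̄ = [6]
S = H·P̄·Hᵀ + R = [103]
K = P̄·Hᵀ·S⁻¹ = [-12/103; 50/103]
x' = x̄ + K·y = [443/103, 94/103]
P' = (I − K·H)·P̄ = [2946/103 -18/103; -18/103 75/103]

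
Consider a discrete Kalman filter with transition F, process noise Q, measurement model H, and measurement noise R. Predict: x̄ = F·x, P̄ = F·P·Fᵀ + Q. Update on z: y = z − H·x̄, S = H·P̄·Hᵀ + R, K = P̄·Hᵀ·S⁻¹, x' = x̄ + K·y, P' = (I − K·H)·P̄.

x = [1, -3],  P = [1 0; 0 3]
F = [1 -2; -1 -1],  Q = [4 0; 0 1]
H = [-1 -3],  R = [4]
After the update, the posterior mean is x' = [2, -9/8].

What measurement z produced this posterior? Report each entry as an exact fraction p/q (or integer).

z = [2]

x̄ = F·x = [7, 2]
P̄ = F·P·Fᵀ + Q = [17 5; 5 5]
S = H·P̄·Hᵀ + R = [96]
K = P̄·Hᵀ·S⁻¹ = [-1/3; -5/24]
x' − x̄ = [-5, -25/8] = K·y
y = (KᵀK)⁻¹·Kᵀ·(x' − x̄) = [15]
z = y + H·x̄ = [15] + [-13] = [2]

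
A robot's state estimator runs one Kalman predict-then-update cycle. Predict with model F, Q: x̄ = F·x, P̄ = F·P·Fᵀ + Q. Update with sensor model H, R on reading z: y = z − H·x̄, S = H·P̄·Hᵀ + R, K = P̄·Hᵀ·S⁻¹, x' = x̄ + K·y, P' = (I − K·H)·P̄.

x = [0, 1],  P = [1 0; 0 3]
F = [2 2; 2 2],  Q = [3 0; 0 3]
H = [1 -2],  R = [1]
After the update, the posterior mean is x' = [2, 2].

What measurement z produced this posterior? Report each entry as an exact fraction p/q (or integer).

z = [-2]

x̄ = F·x = [2, 2]
P̄ = F·P·Fᵀ + Q = [19 16; 16 19]
S = H·P̄·Hᵀ + R = [32]
K = P̄·Hᵀ·S⁻¹ = [-13/32; -11/16]
x' − x̄ = [0, 0] = K·y
y = (KᵀK)⁻¹·Kᵀ·(x' − x̄) = [0]
z = y + H·x̄ = [0] + [-2] = [-2]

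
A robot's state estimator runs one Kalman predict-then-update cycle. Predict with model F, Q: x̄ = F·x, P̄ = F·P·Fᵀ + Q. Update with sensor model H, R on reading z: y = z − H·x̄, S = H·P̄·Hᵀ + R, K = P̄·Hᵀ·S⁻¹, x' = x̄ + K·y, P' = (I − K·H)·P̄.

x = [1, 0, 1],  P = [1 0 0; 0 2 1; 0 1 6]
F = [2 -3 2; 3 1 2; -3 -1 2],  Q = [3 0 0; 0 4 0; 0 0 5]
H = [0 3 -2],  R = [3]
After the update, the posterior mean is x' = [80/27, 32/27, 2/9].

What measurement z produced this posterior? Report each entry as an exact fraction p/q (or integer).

z = [3]

x̄ = F·x = [4, 5, -1]
P̄ = F·P·Fᵀ + Q = [37 20 16; 20 43 13; 16 13 36]
S = H·P̄·Hᵀ + R = [378]
K = P̄·Hᵀ·S⁻¹ = [2/27; 103/378; -11/126]
x' − x̄ = [-28/27, -103/27, 11/9] = K·y
y = (KᵀK)⁻¹·Kᵀ·(x' − x̄) = [-14]
z = y + H·x̄ = [-14] + [17] = [3]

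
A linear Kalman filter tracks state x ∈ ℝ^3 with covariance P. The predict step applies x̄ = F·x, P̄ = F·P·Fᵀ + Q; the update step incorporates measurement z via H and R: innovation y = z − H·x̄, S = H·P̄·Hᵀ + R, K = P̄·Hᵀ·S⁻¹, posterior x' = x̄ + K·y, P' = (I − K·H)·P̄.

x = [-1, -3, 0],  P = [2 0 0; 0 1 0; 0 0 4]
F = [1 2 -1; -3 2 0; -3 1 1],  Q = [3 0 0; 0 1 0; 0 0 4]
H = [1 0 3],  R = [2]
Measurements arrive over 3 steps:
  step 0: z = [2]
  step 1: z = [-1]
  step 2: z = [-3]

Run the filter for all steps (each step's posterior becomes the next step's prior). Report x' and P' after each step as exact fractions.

step 0: x' = [-523/70, -18/35, 219/70], P' = [2609/210 109/105 -877/210; 109/105 733/105 -17/105; -877/210 -17/105 341/210]
step 1: x' = [-184759/27943, -23787/55886, 53400/27943], P' = [5775923/111772 130195/55886 -1931107/111772; 130195/55886 357187/55886 -30791/55886; -1931107/111772 -30791/55886 670427/111772]
step 2: x' = [-246084166/217257683, -166851011/217257683, -133083983/217257683], P' = [11449387796/217257683 567962785/434515366 -3837190252/217257683; 567962785/434515366 5526411499/869030732 -89964851/434515366; -3837190252/217257683 -89964851/434515366 1334227282/217257683]

step 0: x̄ = F·x = [-7, -3, 0]
step 0: P̄ = F·P·Fᵀ + Q = [13 -2 -8; -2 23 20; -8 20 27]
step 0: y = z − H·x̄ = [9]
step 0: S = H·P̄·Hᵀ + R = [210]
step 0: K = P̄·Hᵀ·S⁻¹ = [-11/210; 29/105; 73/210]
step 0: x' = x̄ + K·y = [-523/70, -18/35, 219/70]
step 0: P' = (I − K·H)·P̄ = [2609/210 109/105 -877/210; 109/105 733/105 -17/105; -877/210 -17/105 341/210]
step 1: x̄ = F·x = [-407/35, 1497/70, 876/35]
step 1: P̄ = F·P·Fᵀ + Q = [6103/105 -2699/105 -4934/105; -2699/105 26939/210 13507/105; -4934/105 13507/105 15007/105]
step 1: y = z − H·x̄ = [-2256/35]
step 1: S = H·P̄·Hᵀ + R = [111772/105]
step 1: K = P̄·Hᵀ·S⁻¹ = [-8699/111772; 18911/55886; 40087/111772]
step 1: x' = x̄ + K·y = [-184759/27943, -23787/55886, 53400/27943]
step 1: P' = (I − K·H)·P̄ = [5775923/111772 130195/55886 -1931107/111772; 130195/55886 357187/55886 -30791/55886; -1931107/111772 -30791/55886 670427/111772]
step 2: x̄ = F·x = [-261946/27943, 530490/27943, 1191567/55886]
step 2: P̄ = F·P·Fᵀ + Q = [3697316/27943 -10590995/55886 -6414352/27943; -10590995/55886 51827895/111772 28369351/55886; -6414352/27943 28369351/55886 31858167/55886]
step 2: y = z − H·x̄ = [-3218467/55886]
step 2: S = H·P̄·Hᵀ + R = [217257683/55886]
step 2: K = P̄·Hᵀ·S⁻¹ = [-31091480/217257683; 74517058/217257683; 82745797/217257683]
step 2: x' = x̄ + K·y = [-246084166/217257683, -166851011/217257683, -133083983/217257683]
step 2: P' = (I − K·H)·P̄ = [11449387796/217257683 567962785/434515366 -3837190252/217257683; 567962785/434515366 5526411499/869030732 -89964851/434515366; -3837190252/217257683 -89964851/434515366 1334227282/217257683]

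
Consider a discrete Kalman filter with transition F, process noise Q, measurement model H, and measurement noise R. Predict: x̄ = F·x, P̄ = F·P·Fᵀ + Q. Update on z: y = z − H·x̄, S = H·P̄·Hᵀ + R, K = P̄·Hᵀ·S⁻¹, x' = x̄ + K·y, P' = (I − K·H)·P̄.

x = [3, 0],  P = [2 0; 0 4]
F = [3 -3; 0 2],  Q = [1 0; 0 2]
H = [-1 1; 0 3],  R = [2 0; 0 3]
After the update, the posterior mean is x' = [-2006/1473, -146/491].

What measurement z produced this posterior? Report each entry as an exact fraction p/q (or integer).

x̄ = F·x = [9, 0]
P̄ = F·P·Fᵀ + Q = [55 -24; -24 18]
S = H·P̄·Hᵀ + R = [123 126; 126 165]
K = P̄·Hᵀ·S⁻¹ = [-1321/1473 122/491; 14/491 150/491]
x' − x̄ = [-15263/1473, -146/491] = K·y
y = (KᵀK)⁻¹·Kᵀ·(x' − x̄) = [11, -2]
z = y + H·x̄ = [11, -2] + [-9, 0] = [2, -2]

z = [2, -2]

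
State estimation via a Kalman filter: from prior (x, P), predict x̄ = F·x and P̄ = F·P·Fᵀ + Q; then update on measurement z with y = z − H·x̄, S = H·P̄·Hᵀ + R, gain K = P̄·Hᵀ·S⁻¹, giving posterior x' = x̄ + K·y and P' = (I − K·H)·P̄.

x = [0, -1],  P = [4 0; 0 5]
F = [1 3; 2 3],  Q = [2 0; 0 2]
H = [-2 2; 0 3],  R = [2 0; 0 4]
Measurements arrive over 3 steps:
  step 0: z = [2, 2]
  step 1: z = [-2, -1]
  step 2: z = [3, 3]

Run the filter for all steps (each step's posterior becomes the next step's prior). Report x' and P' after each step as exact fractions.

step 0: x' = [-2564/7907, 5102/7907], P' = [7072/7907 3444/7907; 3444/7907 3484/7907]
step 1: x' = [2757494/3992851, -1163363/3992851], P' = [3263362/3992851 1618192/3992851; 1618192/3992851 1698772/3992851]
step 2: x' = [-766235171/1907265727, 1928110955/1907265727], P' = [1556671916/1907265727 771195312/1907265727; 771195312/1907265727 809929316/1907265727]

step 0: x̄ = F·x = [-3, -3]
step 0: P̄ = F·P·Fᵀ + Q = [51 53; 53 63]
step 0: y = z − H·x̄ = [2, 11]
step 0: S = H·P̄·Hᵀ + R = [34 60; 60 571]
step 0: K = P̄·Hᵀ·S⁻¹ = [-3628/7907 2583/7907; 40/7907 2613/7907]
step 0: x' = x̄ + K·y = [-2564/7907, 5102/7907]
step 0: P' = (I − K·H)·P̄ = [7072/7907 3444/7907; 3444/7907 3484/7907]
step 1: x̄ = F·x = [12742/7907, 10178/7907]
step 1: P̄ = F·P·Fᵀ + Q = [74906/7907 76496/7907; 76496/7907 116786/7907]
step 1: y = z − H·x̄ = [-10686/7907, -38441/7907]
step 1: S = H·P̄·Hᵀ + R = [170614/7907 241740/7907; 241740/7907 1082702/7907]
step 1: K = P̄·Hᵀ·S⁻¹ = [-1645170/3992851 1213644/3992851; 80580/3992851 1274079/3992851]
step 1: x' = x̄ + K·y = [2757494/3992851, -1163363/3992851]
step 1: P' = (I − K·H)·P̄ = [3263362/3992851 1618192/3992851; 1618192/3992851 1698772/3992851]
step 2: x̄ = F·x = [-732595/3992851, 2024899/3992851]
step 2: P̄ = F·P·Fᵀ + Q = [36247164/3992851 36379400/3992851; 36379400/3992851 55746402/3992851]
step 2: y = z − H·x̄ = [6463565/3992851, 5903856/3992851]
step 2: S = H·P̄·Hᵀ + R = [84924766/3992851 116202012/3992851; 116202012/3992851 517689022/3992851]
step 2: K = P̄·Hᵀ·S⁻¹ = [-785476604/1907265727 578396484/1907265727; 38734004/1907265727 607446987/1907265727]
step 2: x' = x̄ + K·y = [-766235171/1907265727, 1928110955/1907265727]
step 2: P' = (I − K·H)·P̄ = [1556671916/1907265727 771195312/1907265727; 771195312/1907265727 809929316/1907265727]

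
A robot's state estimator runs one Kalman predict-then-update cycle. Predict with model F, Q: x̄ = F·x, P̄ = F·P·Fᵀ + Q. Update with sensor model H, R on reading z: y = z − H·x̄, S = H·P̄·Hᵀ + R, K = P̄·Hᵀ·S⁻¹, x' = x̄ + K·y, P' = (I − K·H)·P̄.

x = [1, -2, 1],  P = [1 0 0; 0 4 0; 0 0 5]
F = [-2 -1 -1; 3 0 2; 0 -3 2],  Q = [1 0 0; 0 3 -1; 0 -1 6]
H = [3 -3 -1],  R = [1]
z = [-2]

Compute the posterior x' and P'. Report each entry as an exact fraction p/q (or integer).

x̄ = F·x = [-1, 5, 8]
P̄ = F·P·Fᵀ + Q = [14 -16 2; -16 32 19; 2 19 62]
y = z − H·x̄ = [24]
S = H·P̄·Hᵀ + R = [867]
K = P̄·Hᵀ·S⁻¹ = [88/867; -163/867; -113/867]
x' = x̄ + K·y = [415/289, 141/289, 1408/289]
P' = (I − K·H)·P̄ = [4394/867 472/867 11678/867; 472/867 1175/867 -1946/867; 11678/867 -1946/867 40985/867]

x' = [415/289, 141/289, 1408/289]
P' = [4394/867 472/867 11678/867; 472/867 1175/867 -1946/867; 11678/867 -1946/867 40985/867]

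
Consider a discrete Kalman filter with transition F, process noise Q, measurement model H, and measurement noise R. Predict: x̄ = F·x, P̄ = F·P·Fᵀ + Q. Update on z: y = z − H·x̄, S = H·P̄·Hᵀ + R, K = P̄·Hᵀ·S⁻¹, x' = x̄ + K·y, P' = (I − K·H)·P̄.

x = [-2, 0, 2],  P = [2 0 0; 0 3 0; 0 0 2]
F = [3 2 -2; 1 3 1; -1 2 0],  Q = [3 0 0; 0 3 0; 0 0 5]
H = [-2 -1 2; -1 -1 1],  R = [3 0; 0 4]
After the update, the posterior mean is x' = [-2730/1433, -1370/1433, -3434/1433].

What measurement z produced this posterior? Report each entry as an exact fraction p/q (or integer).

x̄ = F·x = [-10, 0, 2]
P̄ = F·P·Fᵀ + Q = [41 20 6; 20 34 16; 6 16 19]
S = H·P̄·Hᵀ + R = [245 142; 142 94]
K = P̄·Hᵀ·S⁻¹ = [-325/1433 -695/2866; 724/1433 -1673/1433; 683/1433 -2155/2866]
x' − x̄ = [11600/1433, -1370/1433, -6300/1433] = K·y
y = (KᵀK)⁻¹·Kᵀ·(x' − x̄) = [-25, -10]
z = y + H·x̄ = [-25, -10] + [24, 12] = [-1, 2]

z = [-1, 2]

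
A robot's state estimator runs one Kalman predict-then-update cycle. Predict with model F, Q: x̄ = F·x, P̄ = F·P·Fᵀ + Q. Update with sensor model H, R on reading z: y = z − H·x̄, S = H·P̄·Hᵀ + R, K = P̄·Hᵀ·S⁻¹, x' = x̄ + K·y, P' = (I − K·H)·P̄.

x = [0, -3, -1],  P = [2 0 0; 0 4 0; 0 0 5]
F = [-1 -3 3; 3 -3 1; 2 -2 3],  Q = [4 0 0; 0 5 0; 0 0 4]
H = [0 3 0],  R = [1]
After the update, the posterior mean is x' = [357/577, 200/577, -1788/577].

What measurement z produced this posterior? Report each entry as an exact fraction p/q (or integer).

z = [1]

x̄ = F·x = [6, 8, 3]
P̄ = F·P·Fᵀ + Q = [87 45 65; 45 64 51; 65 51 73]
S = H·P̄·Hᵀ + R = [577]
K = P̄·Hᵀ·S⁻¹ = [135/577; 192/577; 153/577]
x' − x̄ = [-3105/577, -4416/577, -3519/577] = K·y
y = (KᵀK)⁻¹·Kᵀ·(x' − x̄) = [-23]
z = y + H·x̄ = [-23] + [24] = [1]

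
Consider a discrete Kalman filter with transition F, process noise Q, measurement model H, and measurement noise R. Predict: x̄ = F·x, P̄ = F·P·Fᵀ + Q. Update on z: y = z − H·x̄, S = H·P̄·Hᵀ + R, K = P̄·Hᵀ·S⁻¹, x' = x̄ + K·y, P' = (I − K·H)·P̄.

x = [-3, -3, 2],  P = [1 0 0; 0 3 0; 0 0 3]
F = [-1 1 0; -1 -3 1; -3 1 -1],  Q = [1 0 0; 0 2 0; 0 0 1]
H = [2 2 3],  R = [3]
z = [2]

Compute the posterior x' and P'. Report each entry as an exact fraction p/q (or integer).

x̄ = F·x = [0, 14, 4]
P̄ = F·P·Fᵀ + Q = [5 -8 6; -8 33 -9; 6 -9 16]
y = z − H·x̄ = [-38]
S = H·P̄·Hᵀ + R = [199]
K = P̄·Hᵀ·S⁻¹ = [12/199; 23/199; 42/199]
x' = x̄ + K·y = [-456/199, 1912/199, -800/199]
P' = (I − K·H)·P̄ = [851/199 -1868/199 690/199; -1868/199 6038/199 -2757/199; 690/199 -2757/199 1420/199]

x' = [-456/199, 1912/199, -800/199]
P' = [851/199 -1868/199 690/199; -1868/199 6038/199 -2757/199; 690/199 -2757/199 1420/199]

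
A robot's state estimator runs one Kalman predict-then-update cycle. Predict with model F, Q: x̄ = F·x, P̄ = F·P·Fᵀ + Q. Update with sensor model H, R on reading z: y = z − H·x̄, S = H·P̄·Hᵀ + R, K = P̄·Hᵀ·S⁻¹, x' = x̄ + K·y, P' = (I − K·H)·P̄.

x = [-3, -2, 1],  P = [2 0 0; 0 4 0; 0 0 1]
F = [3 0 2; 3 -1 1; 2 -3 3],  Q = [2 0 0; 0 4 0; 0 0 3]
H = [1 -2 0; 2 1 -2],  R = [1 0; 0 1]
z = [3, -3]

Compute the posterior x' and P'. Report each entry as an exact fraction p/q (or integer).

x̄ = F·x = [-7, -6, 3]
P̄ = F·P·Fᵀ + Q = [24 20 18; 20 27 27; 18 27 56]
y = z − H·x̄ = [-2, 23]
S = H·P̄·Hᵀ + R = [53 6; 6 176]
K = P̄·Hᵀ·S⁻¹ = [-752/2323 448/2323; -3031/4646 893/9292; -3021/4646 -2381/9292]
x' = x̄ + K·y = [-4453/2323, -23089/9292, -14803/9292]
P' = (I − K·H)·P̄ = [29384/2323 15068/2323 36694/2323; 15068/2323 33167/9292 76409/9292; 36694/2323 76409/9292 186171/9292]

x' = [-4453/2323, -23089/9292, -14803/9292]
P' = [29384/2323 15068/2323 36694/2323; 15068/2323 33167/9292 76409/9292; 36694/2323 76409/9292 186171/9292]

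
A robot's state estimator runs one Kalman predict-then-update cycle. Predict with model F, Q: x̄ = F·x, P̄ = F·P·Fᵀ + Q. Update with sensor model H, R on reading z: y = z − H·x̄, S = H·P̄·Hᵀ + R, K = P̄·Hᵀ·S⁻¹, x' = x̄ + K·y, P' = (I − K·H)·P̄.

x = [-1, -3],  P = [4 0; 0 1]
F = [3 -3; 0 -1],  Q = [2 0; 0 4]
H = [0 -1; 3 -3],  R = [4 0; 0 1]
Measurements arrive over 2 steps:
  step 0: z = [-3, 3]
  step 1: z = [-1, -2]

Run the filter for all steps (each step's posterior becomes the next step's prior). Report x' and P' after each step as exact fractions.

step 0: x̄ = F·x = [6, 3]
step 0: P̄ = F·P·Fᵀ + Q = [47 3; 3 5]
step 0: y = z − H·x̄ = [0, -6]
step 0: S = H·P̄·Hᵀ + R = [9 6; 6 415]
step 0: K = P̄·Hᵀ·S⁻¹ = [-679/1233 134/411; -2039/3699 -8/1233]
step 0: x' = x̄ + K·y = [554/137, 1249/411]
step 0: P' = (I − K·H)·P̄ = [950/411 2716/1233; 2716/1233 8156/3699]
step 1: x̄ = F·x = [413/137, -1249/411]
step 1: P̄ = F·P·Fᵀ + Q = [1232/411 8/1233; 8/1233 22952/3699]
step 1: y = z − H·x̄ = [-1660/411, -2762/137]
step 1: S = H·P̄·Hᵀ + R = [37748/3699 22928/1233; 22928/1233 34403/411]
step 1: K = P̄·Hᵀ·S⁻¹ = [-154806/470165 84792/470165; -160538/470165 -68784/470165]
step 1: x' = x̄ + K·y = [333153/470165, 606329/470165]
step 1: P' = (I − K·H)·P̄ = [647488/470165 619224/470165; 619224/470165 642152/470165]

step 0: x' = [554/137, 1249/411], P' = [950/411 2716/1233; 2716/1233 8156/3699]
step 1: x' = [333153/470165, 606329/470165], P' = [647488/470165 619224/470165; 619224/470165 642152/470165]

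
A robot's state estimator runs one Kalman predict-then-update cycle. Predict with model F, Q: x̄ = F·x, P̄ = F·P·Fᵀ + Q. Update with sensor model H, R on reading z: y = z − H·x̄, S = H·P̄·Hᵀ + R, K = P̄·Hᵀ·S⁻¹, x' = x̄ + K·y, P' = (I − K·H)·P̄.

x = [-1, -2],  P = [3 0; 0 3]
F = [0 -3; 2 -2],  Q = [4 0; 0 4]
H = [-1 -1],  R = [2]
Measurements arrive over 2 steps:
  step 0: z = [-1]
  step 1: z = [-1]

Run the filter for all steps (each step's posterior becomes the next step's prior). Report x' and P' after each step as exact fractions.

step 0: x̄ = F·x = [6, 2]
step 0: P̄ = F·P·Fᵀ + Q = [31 18; 18 28]
step 0: y = z − H·x̄ = [7]
step 0: S = H·P̄·Hᵀ + R = [97]
step 0: K = P̄·Hᵀ·S⁻¹ = [-49/97; -46/97]
step 0: x' = x̄ + K·y = [239/97, -128/97]
step 0: P' = (I − K·H)·P̄ = [606/97 -508/97; -508/97 600/97]
step 1: x̄ = F·x = [384/97, 734/97]
step 1: P̄ = F·P·Fᵀ + Q = [5788/97 6648/97; 6648/97 9276/97]
step 1: y = z − H·x̄ = [1021/97]
step 1: S = H·P̄·Hᵀ + R = [28554/97]
step 1: K = P̄·Hᵀ·S⁻¹ = [-6218/14277; -2654/4759]
step 1: x' = x̄ + K·y = [-8930/14277, 8076/4759]
step 1: P' = (I − K·H)·P̄ = [54724/14277 -14096/4759; -14096/4759 19404/4759]

step 0: x' = [239/97, -128/97], P' = [606/97 -508/97; -508/97 600/97]
step 1: x' = [-8930/14277, 8076/4759], P' = [54724/14277 -14096/4759; -14096/4759 19404/4759]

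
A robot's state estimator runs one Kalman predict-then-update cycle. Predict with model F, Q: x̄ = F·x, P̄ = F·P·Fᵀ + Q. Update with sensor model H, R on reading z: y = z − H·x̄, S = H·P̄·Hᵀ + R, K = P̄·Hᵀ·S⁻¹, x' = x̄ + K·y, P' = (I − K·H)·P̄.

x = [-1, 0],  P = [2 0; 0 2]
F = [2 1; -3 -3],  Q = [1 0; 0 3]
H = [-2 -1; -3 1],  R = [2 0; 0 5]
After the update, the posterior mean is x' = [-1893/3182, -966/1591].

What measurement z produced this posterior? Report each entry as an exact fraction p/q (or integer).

x̄ = F·x = [-2, 3]
P̄ = F·P·Fᵀ + Q = [11 -18; -18 39]
S = H·P̄·Hᵀ + R = [13 9; 9 251]
K = P̄·Hᵀ·S⁻¹ = [-545/3182 -627/3182; -795/1591 618/1591]
x' − x̄ = [4471/3182, -5739/1591] = K·y
y = (KᵀK)⁻¹·Kᵀ·(x' − x̄) = [1, -8]
z = y + H·x̄ = [1, -8] + [1, 9] = [2, 1]

z = [2, 1]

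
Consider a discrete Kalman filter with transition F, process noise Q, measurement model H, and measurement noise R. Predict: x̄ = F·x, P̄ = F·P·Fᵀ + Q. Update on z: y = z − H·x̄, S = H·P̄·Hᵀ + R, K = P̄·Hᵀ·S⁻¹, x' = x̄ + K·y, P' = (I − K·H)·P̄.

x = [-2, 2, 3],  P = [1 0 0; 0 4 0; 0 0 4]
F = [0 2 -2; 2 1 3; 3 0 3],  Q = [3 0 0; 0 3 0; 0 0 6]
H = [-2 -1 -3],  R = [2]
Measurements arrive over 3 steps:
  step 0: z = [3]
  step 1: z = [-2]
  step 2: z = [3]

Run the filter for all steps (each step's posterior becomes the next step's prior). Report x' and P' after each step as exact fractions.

step 0: x' = [-413/274, 1721/548, -561/548], P' = [4714/137 -3115/274 -5253/274; -3115/274 5875/548 2289/548; -5253/274 2289/548 6339/548]
step 1: x' = [5103192/521819, -1481442/521819, -2564478/521819], P' = [22107689/521819 -648372/521819 -14476722/521819; -648372/521819 2559483/521819 -417573/521819; -14476722/521819 -417573/521819 9874533/521819]
step 2: x' = [-745025094/83934097, 133317499/83934097, 370515876/83934097], P' = [2456686111/83934097 -800480098/251802291 -1536074324/83934097; -800480098/251802291 3723202690/755406873 121106756/251802291; -1536074324/83934097 121106756/251802291 1020576424/83934097]

step 0: x̄ = F·x = [-2, 7, 3]
step 0: P̄ = F·P·Fᵀ + Q = [35 -16 -24; -16 47 42; -24 42 51]
step 0: y = z − H·x̄ = [15]
step 0: S = H·P̄·Hᵀ + R = [548]
step 0: K = P̄·Hᵀ·S⁻¹ = [9/274; -141/548; -147/548]
step 0: x' = x̄ + K·y = [-413/274, 1721/548, -561/548]
step 0: P' = (I − K·H)·P̄ = [4714/137 -3115/274 -5253/274; -3115/274 5875/548 2289/548; -5253/274 2289/548 6339/548]
step 1: x̄ = F·x = [1141/137, -807/274, -4161/548]
step 1: P̄ = F·P·Fᵀ + Q = [8047/137 -6/137 339/137; -6/137 684/137 387/274; 339/137 387/274 40935/548]
step 1: y = z − H·x̄ = [-6065/548]
step 1: S = H·P̄·Hᵀ + R = [521819/548]
step 1: K = P̄·Hᵀ·S⁻¹ = [-68420/521819; -5010/521819; -126291/521819]
step 1: x' = x̄ + K·y = [5103192/521819, -1481442/521819, -2564478/521819]
step 1: P' = (I − K·H)·P̄ = [22107689/521819 -648372/521819 -14476722/521819; -648372/521819 2559483/521819 -417573/521819; -14476722/521819 -417573/521819 9874533/521819]
step 2: x̄ = F·x = [2166072/521819, 1031508/521819, 7616142/521819]
step 2: P̄ = F·P·Fᵀ + Q = [54642105/521819 -485124/521819 21217464/521819; -485124/521819 2606903/521819 1168266/521819; 21217464/521819 1168266/521819 30389916/521819]
step 2: y = z − H·x̄ = [29777535/521819]
step 2: S = H·P̄·Hᵀ + R = [755406873/521819]
step 2: K = P̄·Hᵀ·S⁻¹ = [-57483826/251802291; -5141453/755406873; -44924314/251802291]
step 2: x' = x̄ + K·y = [-745025094/83934097, 133317499/83934097, 370515876/83934097]
step 2: P' = (I − K·H)·P̄ = [2456686111/83934097 -800480098/251802291 -1536074324/83934097; -800480098/251802291 3723202690/755406873 121106756/251802291; -1536074324/83934097 121106756/251802291 1020576424/83934097]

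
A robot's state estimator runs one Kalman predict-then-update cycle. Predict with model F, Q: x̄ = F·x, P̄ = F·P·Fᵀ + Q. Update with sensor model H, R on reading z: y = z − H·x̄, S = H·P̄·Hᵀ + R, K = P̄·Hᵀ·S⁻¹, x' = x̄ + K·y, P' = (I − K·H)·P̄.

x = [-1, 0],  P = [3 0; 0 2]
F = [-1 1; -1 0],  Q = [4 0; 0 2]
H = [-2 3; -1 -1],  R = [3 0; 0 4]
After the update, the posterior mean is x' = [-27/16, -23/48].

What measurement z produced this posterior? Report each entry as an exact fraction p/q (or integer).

z = [2, 3]

x̄ = F·x = [1, 1]
P̄ = F·P·Fᵀ + Q = [9 3; 3 5]
S = H·P̄·Hᵀ + R = [48 0; 0 24]
K = P̄·Hᵀ·S⁻¹ = [-3/16 -1/2; 3/16 -1/3]
x' − x̄ = [-43/16, -71/48] = K·y
y = (KᵀK)⁻¹·Kᵀ·(x' − x̄) = [1, 5]
z = y + H·x̄ = [1, 5] + [1, -2] = [2, 3]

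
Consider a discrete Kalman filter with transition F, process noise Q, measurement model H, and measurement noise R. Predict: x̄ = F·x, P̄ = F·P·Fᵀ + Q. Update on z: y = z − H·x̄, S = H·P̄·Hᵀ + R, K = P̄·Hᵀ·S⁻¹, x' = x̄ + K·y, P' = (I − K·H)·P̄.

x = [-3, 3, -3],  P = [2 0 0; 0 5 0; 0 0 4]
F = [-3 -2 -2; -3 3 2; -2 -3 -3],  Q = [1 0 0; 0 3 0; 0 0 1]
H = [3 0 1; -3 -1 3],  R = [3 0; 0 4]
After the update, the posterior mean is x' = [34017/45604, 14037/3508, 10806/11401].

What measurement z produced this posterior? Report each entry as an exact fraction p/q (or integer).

x̄ = F·x = [9, 12, 6]
P̄ = F·P·Fᵀ + Q = [55 -28 66; -28 82 -57; 66 -57 90]
S = H·P̄·Hᵀ + R = [984 312; 312 377]
K = P̄·Hᵀ·S⁻¹ = [1745/7016 -502/11401; -11/7016 -392/877; 219/877 1545/11401]
x' − x̄ = [-376419/45604, -28059/3508, -57600/11401] = K·y
y = (KᵀK)⁻¹·Kᵀ·(x' − x̄) = [-30, 18]
z = y + H·x̄ = [-30, 18] + [33, -21] = [3, -3]

z = [3, -3]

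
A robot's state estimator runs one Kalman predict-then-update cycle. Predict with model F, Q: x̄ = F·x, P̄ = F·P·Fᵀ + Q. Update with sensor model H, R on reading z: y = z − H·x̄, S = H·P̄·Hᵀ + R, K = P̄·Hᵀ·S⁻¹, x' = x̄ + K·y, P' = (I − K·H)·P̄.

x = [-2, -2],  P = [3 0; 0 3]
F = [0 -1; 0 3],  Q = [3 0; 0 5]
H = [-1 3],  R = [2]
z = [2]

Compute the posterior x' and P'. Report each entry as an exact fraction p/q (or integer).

x' = [-13/175, 3/5]
P' = [1011/350 9/10; 9/10 1/2]

x̄ = F·x = [2, -6]
P̄ = F·P·Fᵀ + Q = [6 -9; -9 32]
y = z − H·x̄ = [22]
S = H·P̄·Hᵀ + R = [350]
K = P̄·Hᵀ·S⁻¹ = [-33/350; 3/10]
x' = x̄ + K·y = [-13/175, 3/5]
P' = (I − K·H)·P̄ = [1011/350 9/10; 9/10 1/2]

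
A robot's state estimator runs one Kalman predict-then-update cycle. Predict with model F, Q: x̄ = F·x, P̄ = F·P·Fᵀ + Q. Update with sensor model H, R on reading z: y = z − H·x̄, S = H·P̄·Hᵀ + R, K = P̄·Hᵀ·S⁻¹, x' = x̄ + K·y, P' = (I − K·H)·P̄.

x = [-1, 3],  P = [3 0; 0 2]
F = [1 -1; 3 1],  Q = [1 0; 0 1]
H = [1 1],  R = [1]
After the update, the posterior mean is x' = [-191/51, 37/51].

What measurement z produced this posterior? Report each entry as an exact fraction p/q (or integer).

x̄ = F·x = [-4, 0]
P̄ = F·P·Fᵀ + Q = [6 7; 7 30]
S = H·P̄·Hᵀ + R = [51]
K = P̄·Hᵀ·S⁻¹ = [13/51; 37/51]
x' − x̄ = [13/51, 37/51] = K·y
y = (KᵀK)⁻¹·Kᵀ·(x' − x̄) = [1]
z = y + H·x̄ = [1] + [-4] = [-3]

z = [-3]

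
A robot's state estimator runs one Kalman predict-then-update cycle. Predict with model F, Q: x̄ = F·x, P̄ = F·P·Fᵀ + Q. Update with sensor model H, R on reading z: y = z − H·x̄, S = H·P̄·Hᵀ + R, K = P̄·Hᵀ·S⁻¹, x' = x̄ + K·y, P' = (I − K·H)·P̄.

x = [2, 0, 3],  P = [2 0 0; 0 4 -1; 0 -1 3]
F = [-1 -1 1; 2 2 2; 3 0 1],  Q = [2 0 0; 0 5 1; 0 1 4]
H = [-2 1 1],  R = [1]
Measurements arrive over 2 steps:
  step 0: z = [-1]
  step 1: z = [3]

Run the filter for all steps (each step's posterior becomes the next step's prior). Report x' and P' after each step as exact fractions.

step 0: x̄ = F·x = [1, 10, 9]
step 0: P̄ = F·P·Fᵀ + Q = [13 -6 -2; -6 33 17; -2 17 25]
step 0: y = z − H·x̄ = [-18]
step 0: S = H·P̄·Hᵀ + R = [177]
step 0: K = P̄·Hᵀ·S⁻¹ = [-34/177; 62/177; 46/177]
step 0: x' = x̄ + K·y = [263/59, 218/59, 255/59]
step 0: P' = (I − K·H)·P̄ = [1145/177 1046/177 1210/177; 1046/177 1997/177 157/177; 1210/177 157/177 2309/177]
step 1: x̄ = F·x = [-226/59, 1472/59, 1044/59]
step 1: P̄ = F·P·Fᵀ + Q = [1721/59 -1950/59 -667/59; -1950/59 41993/177 27935/177; -667/59 27935/177 20582/177]
step 1: y = z − H·x̄ = [-2791/59]
step 1: S = H·P̄·Hᵀ + R = [170678/177]
step 1: K = P̄·Hᵀ·S⁻¹ = [-18177/170678; 40814/85339; 52519/170678]
step 1: x' = x̄ + K·y = [206081/170678, 198426/85339, 535717/170678]
step 1: P' = (I − K·H)·P̄ = [3111905/170678 1370864/85339 3463905/170678; 1370864/85339 1424155/85339 1358387/85339; 3463905/170678 1358387/85339 4263555/170678]

step 0: x' = [263/59, 218/59, 255/59], P' = [1145/177 1046/177 1210/177; 1046/177 1997/177 157/177; 1210/177 157/177 2309/177]
step 1: x' = [206081/170678, 198426/85339, 535717/170678], P' = [3111905/170678 1370864/85339 3463905/170678; 1370864/85339 1424155/85339 1358387/85339; 3463905/170678 1358387/85339 4263555/170678]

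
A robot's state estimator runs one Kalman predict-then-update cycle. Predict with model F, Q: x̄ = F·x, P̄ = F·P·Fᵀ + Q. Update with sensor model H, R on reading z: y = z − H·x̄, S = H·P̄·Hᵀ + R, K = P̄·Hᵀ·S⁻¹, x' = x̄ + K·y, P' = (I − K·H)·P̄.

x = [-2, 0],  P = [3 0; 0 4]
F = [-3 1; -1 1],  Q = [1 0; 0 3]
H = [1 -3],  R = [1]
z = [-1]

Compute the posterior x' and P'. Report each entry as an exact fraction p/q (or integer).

x̄ = F·x = [6, 2]
P̄ = F·P·Fᵀ + Q = [32 13; 13 10]
y = z − H·x̄ = [-1]
S = H·P̄·Hᵀ + R = [45]
K = P̄·Hᵀ·S⁻¹ = [-7/45; -17/45]
x' = x̄ + K·y = [277/45, 107/45]
P' = (I − K·H)·P̄ = [1391/45 466/45; 466/45 161/45]

x' = [277/45, 107/45]
P' = [1391/45 466/45; 466/45 161/45]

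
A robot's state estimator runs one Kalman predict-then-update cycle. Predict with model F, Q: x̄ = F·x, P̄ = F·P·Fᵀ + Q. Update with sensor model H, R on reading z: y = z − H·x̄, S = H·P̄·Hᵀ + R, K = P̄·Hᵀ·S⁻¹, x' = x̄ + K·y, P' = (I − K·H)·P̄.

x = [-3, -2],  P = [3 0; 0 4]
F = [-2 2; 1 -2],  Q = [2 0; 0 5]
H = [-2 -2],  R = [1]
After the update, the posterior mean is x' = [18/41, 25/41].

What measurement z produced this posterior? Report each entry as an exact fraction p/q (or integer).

z = [-2]

x̄ = F·x = [2, 1]
P̄ = F·P·Fᵀ + Q = [30 -22; -22 24]
S = H·P̄·Hᵀ + R = [41]
K = P̄·Hᵀ·S⁻¹ = [-16/41; -4/41]
x' − x̄ = [-64/41, -16/41] = K·y
y = (KᵀK)⁻¹·Kᵀ·(x' − x̄) = [4]
z = y + H·x̄ = [4] + [-6] = [-2]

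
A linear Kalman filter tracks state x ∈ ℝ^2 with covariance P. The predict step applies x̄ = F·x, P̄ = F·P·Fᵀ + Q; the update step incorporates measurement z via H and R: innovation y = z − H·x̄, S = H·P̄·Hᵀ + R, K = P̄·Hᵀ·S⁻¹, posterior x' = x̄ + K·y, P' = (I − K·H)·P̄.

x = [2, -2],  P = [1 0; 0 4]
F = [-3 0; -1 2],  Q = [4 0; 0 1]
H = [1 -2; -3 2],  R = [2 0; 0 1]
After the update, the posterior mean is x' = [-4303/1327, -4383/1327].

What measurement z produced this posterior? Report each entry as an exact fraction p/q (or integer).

x̄ = F·x = [-6, -6]
P̄ = F·P·Fᵀ + Q = [13 3; 3 18]
S = H·P̄·Hᵀ + R = [75 -87; -87 154]
K = P̄·Hᵀ·S⁻¹ = [-1793/3981 -622/1327; -911/1327 -282/1327]
x' − x̄ = [3659/1327, 3579/1327] = K·y
y = (KᵀK)⁻¹·Kᵀ·(x' − x̄) = [-3, -3]
z = y + H·x̄ = [-3, -3] + [6, 6] = [3, 3]

z = [3, 3]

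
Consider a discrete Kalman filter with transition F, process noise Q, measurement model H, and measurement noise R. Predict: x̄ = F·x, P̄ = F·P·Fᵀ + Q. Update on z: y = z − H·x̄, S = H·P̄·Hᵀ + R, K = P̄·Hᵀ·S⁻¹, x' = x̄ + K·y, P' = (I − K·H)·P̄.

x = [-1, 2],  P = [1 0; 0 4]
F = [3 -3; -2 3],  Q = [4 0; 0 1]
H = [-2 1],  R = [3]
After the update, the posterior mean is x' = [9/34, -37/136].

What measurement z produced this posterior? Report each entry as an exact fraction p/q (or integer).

x̄ = F·x = [-9, 8]
P̄ = F·P·Fᵀ + Q = [49 -42; -42 41]
S = H·P̄·Hᵀ + R = [408]
K = P̄·Hᵀ·S⁻¹ = [-35/102; 125/408]
x' − x̄ = [315/34, -1125/136] = K·y
y = (KᵀK)⁻¹·Kᵀ·(x' − x̄) = [-27]
z = y + H·x̄ = [-27] + [26] = [-1]

z = [-1]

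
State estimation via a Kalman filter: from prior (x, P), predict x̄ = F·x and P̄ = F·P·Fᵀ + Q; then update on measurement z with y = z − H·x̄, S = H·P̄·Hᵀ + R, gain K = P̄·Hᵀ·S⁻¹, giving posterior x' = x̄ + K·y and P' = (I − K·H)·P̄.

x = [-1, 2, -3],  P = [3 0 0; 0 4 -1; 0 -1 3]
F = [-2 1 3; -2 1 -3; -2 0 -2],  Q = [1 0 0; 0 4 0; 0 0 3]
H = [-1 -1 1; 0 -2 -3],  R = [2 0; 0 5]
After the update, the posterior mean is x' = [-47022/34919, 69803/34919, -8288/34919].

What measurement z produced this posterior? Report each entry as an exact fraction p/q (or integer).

z = [-1, -3]

x̄ = F·x = [-5, 13, 8]
P̄ = F·P·Fᵀ + Q = [38 -11 -4; -11 53 32; -4 32 27]
S = H·P̄·Hᵀ + R = [42 23; 23 844]
K = P̄·Hᵀ·S⁻¹ = [-26946/34919 2141/34919; -3794/34919 -8254/34919; 2491/34919 -6067/34919]
x' − x̄ = [127573/34919, -384144/34919, -287640/34919] = K·y
y = (KᵀK)⁻¹·Kᵀ·(x' − x̄) = [-1, 47]
z = y + H·x̄ = [-1, 47] + [0, -50] = [-1, -3]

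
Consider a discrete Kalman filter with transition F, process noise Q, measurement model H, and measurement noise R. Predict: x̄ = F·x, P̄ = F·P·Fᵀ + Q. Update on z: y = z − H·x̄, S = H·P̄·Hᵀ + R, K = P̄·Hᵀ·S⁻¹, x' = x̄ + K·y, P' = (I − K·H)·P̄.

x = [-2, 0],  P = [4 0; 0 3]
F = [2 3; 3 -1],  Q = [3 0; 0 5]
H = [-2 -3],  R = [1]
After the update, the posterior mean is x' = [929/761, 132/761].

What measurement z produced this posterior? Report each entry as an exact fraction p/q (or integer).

z = [-3]

x̄ = F·x = [-4, -6]
P̄ = F·P·Fᵀ + Q = [46 15; 15 44]
S = H·P̄·Hᵀ + R = [761]
K = P̄·Hᵀ·S⁻¹ = [-137/761; -162/761]
x' − x̄ = [3973/761, 4698/761] = K·y
y = (KᵀK)⁻¹·Kᵀ·(x' − x̄) = [-29]
z = y + H·x̄ = [-29] + [26] = [-3]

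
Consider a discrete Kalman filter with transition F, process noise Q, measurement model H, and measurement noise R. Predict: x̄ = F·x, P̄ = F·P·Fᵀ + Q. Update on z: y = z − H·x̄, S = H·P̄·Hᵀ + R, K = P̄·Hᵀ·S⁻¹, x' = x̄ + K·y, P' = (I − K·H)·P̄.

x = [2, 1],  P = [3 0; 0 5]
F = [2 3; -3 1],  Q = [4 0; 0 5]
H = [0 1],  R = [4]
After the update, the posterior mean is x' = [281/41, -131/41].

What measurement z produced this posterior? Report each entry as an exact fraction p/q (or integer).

x̄ = F·x = [7, -5]
P̄ = F·P·Fᵀ + Q = [61 -3; -3 37]
S = H·P̄·Hᵀ + R = [41]
K = P̄·Hᵀ·S⁻¹ = [-3/41; 37/41]
x' − x̄ = [-6/41, 74/41] = K·y
y = (KᵀK)⁻¹·Kᵀ·(x' − x̄) = [2]
z = y + H·x̄ = [2] + [-5] = [-3]

z = [-3]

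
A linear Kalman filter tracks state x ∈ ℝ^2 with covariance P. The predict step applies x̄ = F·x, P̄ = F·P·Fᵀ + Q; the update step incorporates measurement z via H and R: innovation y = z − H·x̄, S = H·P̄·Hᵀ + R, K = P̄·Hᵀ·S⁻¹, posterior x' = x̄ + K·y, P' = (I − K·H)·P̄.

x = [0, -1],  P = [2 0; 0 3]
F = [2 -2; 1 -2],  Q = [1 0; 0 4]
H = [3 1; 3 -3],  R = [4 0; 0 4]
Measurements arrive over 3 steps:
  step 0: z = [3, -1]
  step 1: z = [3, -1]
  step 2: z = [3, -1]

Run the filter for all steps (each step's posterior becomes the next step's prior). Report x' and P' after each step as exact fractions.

step 0: x̄ = F·x = [2, 2]
step 0: P̄ = F·P·Fᵀ + Q = [21 16; 16 18]
step 0: y = z − H·x̄ = [-5, -1]
step 0: S = H·P̄·Hᵀ + R = [307 39; 39 67]
step 0: K = P̄·Hᵀ·S⁻¹ = [1177/4762 381/4762; 582/2381 -552/2381]
step 0: x' = x̄ + K·y = [1629/2381, 2404/2381]
step 0: P' = (I − K·H)·P̄ = [652/2381 398/2381; 398/2381 1134/2381]
step 1: x̄ = F·x = [-1550/2381, -3179/2381]
step 1: P̄ = F·P·Fᵀ + Q = [6341/2381 3452/2381; 3452/2381 13120/2381]
step 1: y = z − H·x̄ = [14972/2381, -7268/2381]
step 1: S = H·P̄·Hᵀ + R = [100425/2381 -3003/2381; -3003/2381 122537/2381]
step 1: K = P̄·Hᵀ·S⁻¹ = [291899/1291134 2525/33106; 146450/645567 -3826/16553]
step 1: x' = x̄ + K·y = [347194/645567, 514439/645567]
step 1: P' = (I − K·H)·P̄ = [162362/645567 96712/645567; 96712/645567 295664/645567]
step 2: x̄ = F·x = [-25730/49659, -227228/215189]
step 2: P̄ = F·P·Fᵀ + Q = [131075/49659 23772/16553; 23772/16553 1180146/215189]
step 2: y = z − H·x̄ = [1207285/215189, -562383/215189]
step 2: S = H·P̄·Hᵀ + R = [9007043/215189 -282729/215189; -282729/215189 11031347/215189]
step 2: K = P̄·Hᵀ·S⁻¹ = [744391/3295438 251155/3295438; 13073964/57670165 -13327002/57670165]
step 2: x' = x̄ + K·y = [2718655/4943157, 47282174/57670165]
step 2: P' = (I − K·H)·P̄ = [1242164/4943157 246618/1647719; 246618/1647719 26400966/57670165]

step 0: x' = [1629/2381, 2404/2381], P' = [652/2381 398/2381; 398/2381 1134/2381]
step 1: x' = [347194/645567, 514439/645567], P' = [162362/645567 96712/645567; 96712/645567 295664/645567]
step 2: x' = [2718655/4943157, 47282174/57670165], P' = [1242164/4943157 246618/1647719; 246618/1647719 26400966/57670165]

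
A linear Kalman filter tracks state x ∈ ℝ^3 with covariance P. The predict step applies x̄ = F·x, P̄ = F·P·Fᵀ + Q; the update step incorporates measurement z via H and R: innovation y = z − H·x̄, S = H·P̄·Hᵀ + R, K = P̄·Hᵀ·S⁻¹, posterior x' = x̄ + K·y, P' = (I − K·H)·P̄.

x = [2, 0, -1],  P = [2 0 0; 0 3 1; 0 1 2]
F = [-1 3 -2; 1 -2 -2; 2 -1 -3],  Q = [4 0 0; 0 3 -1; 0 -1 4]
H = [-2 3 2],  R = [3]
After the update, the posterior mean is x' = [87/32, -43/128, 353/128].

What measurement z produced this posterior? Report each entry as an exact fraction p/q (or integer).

x̄ = F·x = [0, 4, 7]
P̄ = F·P·Fᵀ + Q = [29 -14 -8; -14 33 29; -8 29 39]
S = H·P̄·Hᵀ + R = [1152]
K = P̄·Hᵀ·S⁻¹ = [-29/288; 185/1152; 181/1152]
x' − x̄ = [87/32, -555/128, -543/128] = K·y
y = (KᵀK)⁻¹·Kᵀ·(x' − x̄) = [-27]
z = y + H·x̄ = [-27] + [26] = [-1]

z = [-1]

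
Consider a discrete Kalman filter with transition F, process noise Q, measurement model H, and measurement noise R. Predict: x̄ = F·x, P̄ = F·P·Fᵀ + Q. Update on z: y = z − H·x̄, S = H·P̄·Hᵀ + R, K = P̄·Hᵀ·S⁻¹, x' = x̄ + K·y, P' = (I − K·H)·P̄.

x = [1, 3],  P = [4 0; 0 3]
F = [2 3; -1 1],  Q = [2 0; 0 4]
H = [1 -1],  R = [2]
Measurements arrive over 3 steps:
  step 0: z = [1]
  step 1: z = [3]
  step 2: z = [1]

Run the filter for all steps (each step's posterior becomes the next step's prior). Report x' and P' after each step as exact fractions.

step 0: x̄ = F·x = [11, 2]
step 0: P̄ = F·P·Fᵀ + Q = [45 1; 1 11]
step 0: y = z − H·x̄ = [-8]
step 0: S = H·P̄·Hᵀ + R = [56]
step 0: K = P̄·Hᵀ·S⁻¹ = [11/14; -5/28]
step 0: x' = x̄ + K·y = [33/7, 24/7]
step 0: P' = (I − K·H)·P̄ = [73/7 62/7; 62/7 129/14]
step 1: x̄ = F·x = [138/7, -9/7]
step 1: P̄ = F·P·Fᵀ + Q = [3261/14 -29/14; -29/14 83/14]
step 1: y = z − H·x̄ = [-18]
step 1: S = H·P̄·Hᵀ + R = [245]
step 1: K = P̄·Hᵀ·S⁻¹ = [47/49; -8/245]
step 1: x' = x̄ + K·y = [120/49, -171/245]
step 1: P' = (I − K·H)·P̄ = [737/98 549/98; 549/98 2777/490]
step 2: x̄ = F·x = [687/245, -771/245]
step 2: P̄ = F·P·Fᵀ + Q = [73653/490 -892/245; -892/245 1466/245]
step 2: y = z − H·x̄ = [-1213/245]
step 2: S = H·P̄·Hᵀ + R = [81133/490]
step 2: K = P̄·Hᵀ·S⁻¹ = [75437/81133; -4716/81133]
step 2: x' = x̄ + K·y = [-1021906/567931, -1623801/567931]
step 2: P' = (I − K·H)·P̄ = [4070684/567931 3014566/567931; 3014566/567931 3080590/567931]

step 0: x' = [33/7, 24/7], P' = [73/7 62/7; 62/7 129/14]
step 1: x' = [120/49, -171/245], P' = [737/98 549/98; 549/98 2777/490]
step 2: x' = [-1021906/567931, -1623801/567931], P' = [4070684/567931 3014566/567931; 3014566/567931 3080590/567931]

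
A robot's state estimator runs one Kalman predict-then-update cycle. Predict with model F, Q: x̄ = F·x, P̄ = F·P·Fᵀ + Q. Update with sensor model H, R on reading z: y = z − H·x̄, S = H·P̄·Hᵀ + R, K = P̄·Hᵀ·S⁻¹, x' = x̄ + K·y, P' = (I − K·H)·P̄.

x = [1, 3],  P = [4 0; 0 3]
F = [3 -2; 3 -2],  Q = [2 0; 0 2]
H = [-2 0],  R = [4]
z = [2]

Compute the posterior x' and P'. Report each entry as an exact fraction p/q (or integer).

x' = [-53/51, -19/17]
P' = [50/51 16/17; 16/17 82/17]

x̄ = F·x = [-3, -3]
P̄ = F·P·Fᵀ + Q = [50 48; 48 50]
y = z − H·x̄ = [-4]
S = H·P̄·Hᵀ + R = [204]
K = P̄·Hᵀ·S⁻¹ = [-25/51; -8/17]
x' = x̄ + K·y = [-53/51, -19/17]
P' = (I − K·H)·P̄ = [50/51 16/17; 16/17 82/17]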